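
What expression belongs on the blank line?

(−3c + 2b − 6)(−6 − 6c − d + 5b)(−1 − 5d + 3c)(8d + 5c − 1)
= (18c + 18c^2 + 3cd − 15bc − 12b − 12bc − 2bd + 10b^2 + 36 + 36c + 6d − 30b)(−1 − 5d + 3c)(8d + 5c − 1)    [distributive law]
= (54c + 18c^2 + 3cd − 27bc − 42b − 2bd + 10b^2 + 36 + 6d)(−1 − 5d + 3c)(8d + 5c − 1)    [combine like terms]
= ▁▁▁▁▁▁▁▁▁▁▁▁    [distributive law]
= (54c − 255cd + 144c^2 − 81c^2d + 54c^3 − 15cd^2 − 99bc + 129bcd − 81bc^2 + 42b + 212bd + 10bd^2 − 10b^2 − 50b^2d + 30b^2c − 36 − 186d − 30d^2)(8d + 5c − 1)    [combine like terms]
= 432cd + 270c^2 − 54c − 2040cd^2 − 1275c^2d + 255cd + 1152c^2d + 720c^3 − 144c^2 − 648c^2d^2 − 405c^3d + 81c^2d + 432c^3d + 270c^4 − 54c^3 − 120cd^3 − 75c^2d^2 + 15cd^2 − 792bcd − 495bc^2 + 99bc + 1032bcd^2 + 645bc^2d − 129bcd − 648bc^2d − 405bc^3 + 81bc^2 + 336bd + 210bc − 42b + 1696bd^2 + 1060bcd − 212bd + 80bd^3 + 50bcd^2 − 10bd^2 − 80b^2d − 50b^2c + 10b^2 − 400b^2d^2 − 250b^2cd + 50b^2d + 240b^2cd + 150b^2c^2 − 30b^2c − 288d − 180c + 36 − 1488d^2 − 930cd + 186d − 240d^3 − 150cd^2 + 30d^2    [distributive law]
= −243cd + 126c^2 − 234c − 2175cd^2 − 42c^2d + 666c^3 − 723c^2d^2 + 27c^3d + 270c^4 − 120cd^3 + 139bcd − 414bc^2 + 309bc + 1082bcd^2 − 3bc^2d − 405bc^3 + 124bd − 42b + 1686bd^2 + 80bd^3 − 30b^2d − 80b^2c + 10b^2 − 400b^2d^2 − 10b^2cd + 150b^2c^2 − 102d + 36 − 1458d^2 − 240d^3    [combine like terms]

After distributive law, the bracketed line is:

(−54c − 270cd + 162c^2 − 18c^2 − 90c^2d + 54c^3 − 3cd − 15cd^2 + 9c^2d + 27bc + 135bcd − 81bc^2 + 42b + 210bd − 126bc + 2bd + 10bd^2 − 6bcd − 10b^2 − 50b^2d + 30b^2c − 36 − 180d + 108c − 6d − 30d^2 + 18cd)(8d + 5c − 1)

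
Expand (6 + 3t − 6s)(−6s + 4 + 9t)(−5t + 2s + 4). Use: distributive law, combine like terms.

144st + 24s² − 192s + 144t + 96 − 222t² + 414st² − 324s²t − 135t³ + 72s³

(6 + 3t − 6s)(−6s + 4 + 9t)(−5t + 2s + 4)
= (−36s + 24 + 54t − 18st + 12t + 27t² + 36s² − 24s − 54st)(−5t + 2s + 4)    [distributive law]
= (−60s + 24 + 66t − 72st + 27t² + 36s²)(−5t + 2s + 4)    [combine like terms]
= 300st − 120s² − 240s − 120t + 48s + 96 − 330t² + 132st + 264t + 360st² − 144s²t − 288st − 135t³ + 54st² + 108t² − 180s²t + 72s³ + 144s²    [distributive law]
= 144st + 24s² − 192s + 144t + 96 − 222t² + 414st² − 324s²t − 135t³ + 72s³    [combine like terms]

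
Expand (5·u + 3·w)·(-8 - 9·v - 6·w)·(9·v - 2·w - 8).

(5·u + 3·w)·(-8 - 9·v - 6·w)·(9·v - 2·w - 8)
= (-40·u - 45·u·v - 30·u·w - 24·w - 27·v·w - 18·w^2)·(9·v - 2·w - 8)    [distributive law]
= -360·u·v + 80·u·w + 320·u - 405·u·v^2 + 90·u·v·w + 360·u·v - 270·u·v·w + 60·u·w^2 + 240·u·w - 216·v·w + 48·w^2 + 192·w - 243·v^2·w + 54·v·w^2 + 216·v·w - 162·v·w^2 + 36·w^3 + 144·w^2    [distributive law]
= 320·u·w + 320·u - 405·u·v^2 - 180·u·v·w + 60·u·w^2 + 192·w^2 + 192·w - 243·v^2·w - 108·v·w^2 + 36·w^3    [combine like terms]

320·u·w + 320·u - 405·u·v^2 - 180·u·v·w + 60·u·w^2 + 192·w^2 + 192·w - 243·v^2·w - 108·v·w^2 + 36·w^3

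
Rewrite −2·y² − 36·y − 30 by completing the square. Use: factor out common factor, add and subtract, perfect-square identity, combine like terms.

−2(y + 9)² + 132

−2·y² − 36·y − 30
= −2(y² + 18·y) − 30    [factor out -2 from the y-terms]
= −2(y² + 18·y + 81 − 81) − 30    [add and subtract 81 inside the bracket]
= −2(y + 9)² + 162 − 30    [perfect-square identity]
= −2(y + 9)² + 132    [combine constants]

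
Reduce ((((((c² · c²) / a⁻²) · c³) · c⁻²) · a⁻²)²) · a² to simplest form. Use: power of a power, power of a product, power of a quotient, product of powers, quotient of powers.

((((((c² · c²) / a⁻²) · c³) · c⁻²) · a⁻²)²) · a²
= ((((((c² · c²) / a⁻²) · c³) · c⁻²)²) · ((a⁻²)²)) · a²    [power of a product]
= ((((((c² · c²) / a⁻²) · c³)²) · ((c⁻²)²)) · ((a⁻²)²)) · a²    [power of a product]
= ((((((c² · c²) / a⁻²)²) · ((c³)²)) · ((c⁻²)²)) · ((a⁻²)²)) · a²    [power of a product]
= ((((((c² · c²)²) / ((a⁻²)²)) · ((c³)²)) · ((c⁻²)²)) · ((a⁻²)²)) · a²    [power of a quotient]
= (((((((c²)²) · ((c²)²)) / ((a⁻²)²)) · ((c³)²)) · ((c⁻²)²)) · ((a⁻²)²)) · a²    [power of a product]
= (((((c⁴ · ((c²)²)) / ((a⁻²)²)) · ((c³)²)) · ((c⁻²)²)) · ((a⁻²)²)) · a²    [power of a power]
= (((((c⁴ · c⁴) / ((a⁻²)²)) · ((c³)²)) · ((c⁻²)²)) · ((a⁻²)²)) · a²    [power of a power]
= ((((c⁸ / ((a⁻²)²)) · ((c³)²)) · ((c⁻²)²)) · ((a⁻²)²)) · a²    [product of powers]
= ((((c⁸ / a⁻⁴) · ((c³)²)) · ((c⁻²)²)) · ((a⁻²)²)) · a²    [power of a power]
= ((((c⁸ / a⁻⁴) · c⁶) · ((c⁻²)²)) · ((a⁻²)²)) · a²    [power of a power]
= ((((c⁸ / a⁻⁴) · c⁶) · c⁻⁴) · ((a⁻²)²)) · a²    [power of a power]
= ((((c⁸ / a⁻⁴) · c⁶) · c⁻⁴) · a⁻⁴) · a²    [power of a power]
= a²c¹⁰    [quotient of powers; product of powers]

a²c¹⁰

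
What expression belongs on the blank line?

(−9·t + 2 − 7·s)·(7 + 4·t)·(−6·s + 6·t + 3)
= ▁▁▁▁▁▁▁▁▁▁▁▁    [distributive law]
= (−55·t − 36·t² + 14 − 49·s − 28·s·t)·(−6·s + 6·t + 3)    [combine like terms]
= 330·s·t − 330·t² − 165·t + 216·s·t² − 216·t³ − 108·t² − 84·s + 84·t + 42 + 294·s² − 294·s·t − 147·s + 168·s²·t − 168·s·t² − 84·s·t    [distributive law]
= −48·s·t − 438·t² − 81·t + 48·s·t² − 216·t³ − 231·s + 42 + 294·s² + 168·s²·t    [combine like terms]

Applying distributive law to the line above:

(−63·t − 36·t² + 14 + 8·t − 49·s − 28·s·t)·(−6·s + 6·t + 3)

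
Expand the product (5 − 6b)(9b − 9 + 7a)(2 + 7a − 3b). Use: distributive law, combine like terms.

333b + 504ab − 405b² − 90 − 245a + 245a² − 252ab² + 162b³ − 294a²b

(5 − 6b)(9b − 9 + 7a)(2 + 7a − 3b)
= (45b − 45 + 35a − 54b² + 54b − 42ab)(2 + 7a − 3b)    [distributive law]
= (99b − 45 + 35a − 54b² − 42ab)(2 + 7a − 3b)    [combine like terms]
= 198b + 693ab − 297b² − 90 − 315a + 135b + 70a + 245a² − 105ab − 108b² − 378ab² + 162b³ − 84ab − 294a²b + 126ab²    [distributive law]
= 333b + 504ab − 405b² − 90 − 245a + 245a² − 252ab² + 162b³ − 294a²b    [combine like terms]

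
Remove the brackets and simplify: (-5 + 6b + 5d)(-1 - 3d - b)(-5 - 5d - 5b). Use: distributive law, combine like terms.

-25 - 75d - 20b + 25d² + 70bd + 35b² + 190bd² + 145b²d + 30b³ + 75d³

(-5 + 6b + 5d)(-1 - 3d - b)(-5 - 5d - 5b)
= (5 + 15d + 5b - 6b - 18bd - 6b² - 5d - 15d² - 5bd)(-5 - 5d - 5b)    [distributive law]
= (5 + 10d - b - 23bd - 6b² - 15d²)(-5 - 5d - 5b)    [combine like terms]
= -25 - 25d - 25b - 50d - 50d² - 50bd + 5b + 5bd + 5b² + 115bd + 115bd² + 115b²d + 30b² + 30b²d + 30b³ + 75d² + 75d³ + 75bd²    [distributive law]
= -25 - 75d - 20b + 25d² + 70bd + 35b² + 190bd² + 145b²d + 30b³ + 75d³    [combine like terms]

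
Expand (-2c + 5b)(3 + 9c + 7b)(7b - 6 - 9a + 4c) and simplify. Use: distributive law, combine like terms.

(-2c + 5b)(3 + 9c + 7b)(7b - 6 - 9a + 4c)
= (-6c - 18c² - 14bc + 15b + 45bc + 35b²)(7b - 6 - 9a + 4c)    [distributive law]
= (-6c - 18c² + 31bc + 15b + 35b²)(7b - 6 - 9a + 4c)    [combine like terms]
= -42bc + 36c + 54ac - 24c² - 126bc² + 108c² + 162ac² - 72c³ + 217b²c - 186bc - 279abc + 124bc² + 105b² - 90b - 135ab + 60bc + 245b³ - 210b² - 315ab² + 140b²c    [distributive law]
= -168bc + 36c + 54ac + 84c² - 2bc² + 162ac² - 72c³ + 357b²c - 279abc - 105b² - 90b - 135ab + 245b³ - 315ab²    [combine like terms]

-168bc + 36c + 54ac + 84c² - 2bc² + 162ac² - 72c³ + 357b²c - 279abc - 105b² - 90b - 135ab + 245b³ - 315ab²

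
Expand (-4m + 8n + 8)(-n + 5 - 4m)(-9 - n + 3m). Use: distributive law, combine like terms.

(-4m + 8n + 8)(-n + 5 - 4m)(-9 - n + 3m)
= (4mn - 20m + 16m² - 8n² + 40n - 32mn - 8n + 40 - 32m)(-9 - n + 3m)    [distributive law]
= (-28mn - 52m + 16m² - 8n² + 32n + 40)(-9 - n + 3m)    [combine like terms]
= 252mn + 28mn² - 84m²n + 468m + 52mn - 156m² - 144m² - 16m²n + 48m³ + 72n² + 8n³ - 24mn² - 288n - 32n² + 96mn - 360 - 40n + 120m    [distributive law]
= 400mn + 4mn² - 100m²n + 588m - 300m² + 48m³ + 40n² + 8n³ - 328n - 360    [combine like terms]

400mn + 4mn² - 100m²n + 588m - 300m² + 48m³ + 40n² + 8n³ - 328n - 360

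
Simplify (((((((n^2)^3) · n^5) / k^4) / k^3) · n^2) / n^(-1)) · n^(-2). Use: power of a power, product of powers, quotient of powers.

k^(-7)n^12

(((((((n^2)^3) · n^5) / k^4) / k^3) · n^2) / n^(-1)) · n^(-2)
= (((((n^6 · n^5) / k^4) / k^3) · n^2) / n^(-1)) · n^(-2)    [power of a power]
= ((((n^11 / k^4) / k^3) · n^2) / n^(-1)) · n^(-2)    [product of powers]
= k^(-7)n^12    [quotient of powers; product of powers]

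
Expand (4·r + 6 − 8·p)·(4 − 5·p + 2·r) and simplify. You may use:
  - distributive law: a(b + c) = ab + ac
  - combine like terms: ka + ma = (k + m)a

(4·r + 6 − 8·p)·(4 − 5·p + 2·r)
= 16·r − 20·p·r + 8·r^2 + 24 − 30·p + 12·r − 32·p + 40·p^2 − 16·p·r    [distributive law]
= 28·r − 36·p·r + 8·r^2 + 24 − 62·p + 40·p^2    [combine like terms]

28·r − 36·p·r + 8·r^2 + 24 − 62·p + 40·p^2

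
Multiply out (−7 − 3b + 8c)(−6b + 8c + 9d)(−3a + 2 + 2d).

−126ab + 84b + 30bd + 168ac − 112c + 32cd + 189ad − 126d − 126d^2 − 54ab^2 + 36b^2 + 36b^2d + 216abc − 144bc − 144bcd + 81abd − 54bd^2 − 192ac^2 + 128c^2 + 128c^2d − 216acd + 144cd^2

(−7 − 3b + 8c)(−6b + 8c + 9d)(−3a + 2 + 2d)
= (42b − 56c − 63d + 18b^2 − 24bc − 27bd − 48bc + 64c^2 + 72cd)(−3a + 2 + 2d)    [distributive law]
= (42b − 56c − 63d + 18b^2 − 72bc − 27bd + 64c^2 + 72cd)(−3a + 2 + 2d)    [combine like terms]
= −126ab + 84b + 84bd + 168ac − 112c − 112cd + 189ad − 126d − 126d^2 − 54ab^2 + 36b^2 + 36b^2d + 216abc − 144bc − 144bcd + 81abd − 54bd − 54bd^2 − 192ac^2 + 128c^2 + 128c^2d − 216acd + 144cd + 144cd^2    [distributive law]
= −126ab + 84b + 30bd + 168ac − 112c + 32cd + 189ad − 126d − 126d^2 − 54ab^2 + 36b^2 + 36b^2d + 216abc − 144bc − 144bcd + 81abd − 54bd^2 − 192ac^2 + 128c^2 + 128c^2d − 216acd + 144cd^2    [combine like terms]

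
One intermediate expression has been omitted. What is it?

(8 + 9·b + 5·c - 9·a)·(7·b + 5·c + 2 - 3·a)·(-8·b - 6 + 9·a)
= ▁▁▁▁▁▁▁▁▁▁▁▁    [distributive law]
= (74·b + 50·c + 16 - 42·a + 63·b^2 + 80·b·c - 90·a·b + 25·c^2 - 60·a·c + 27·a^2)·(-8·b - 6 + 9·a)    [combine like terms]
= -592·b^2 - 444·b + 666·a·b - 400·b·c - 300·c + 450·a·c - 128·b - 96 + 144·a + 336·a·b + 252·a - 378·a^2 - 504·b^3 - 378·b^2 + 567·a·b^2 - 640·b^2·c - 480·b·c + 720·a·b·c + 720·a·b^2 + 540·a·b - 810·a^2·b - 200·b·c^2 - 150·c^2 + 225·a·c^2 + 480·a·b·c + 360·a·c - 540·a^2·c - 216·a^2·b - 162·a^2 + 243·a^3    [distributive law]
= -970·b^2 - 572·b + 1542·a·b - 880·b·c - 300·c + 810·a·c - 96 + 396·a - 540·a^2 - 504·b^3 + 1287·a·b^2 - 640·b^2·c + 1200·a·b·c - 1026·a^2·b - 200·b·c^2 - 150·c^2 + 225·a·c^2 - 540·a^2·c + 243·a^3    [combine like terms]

After distributive law, the bracketed line is:

(56·b + 40·c + 16 - 24·a + 63·b^2 + 45·b·c + 18·b - 27·a·b + 35·b·c + 25·c^2 + 10·c - 15·a·c - 63·a·b - 45·a·c - 18·a + 27·a^2)·(-8·b - 6 + 9·a)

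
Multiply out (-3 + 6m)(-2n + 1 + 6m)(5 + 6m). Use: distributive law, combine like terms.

(-3 + 6m)(-2n + 1 + 6m)(5 + 6m)
= (6n - 3 - 18m - 12mn + 6m + 36m²)(5 + 6m)    [distributive law]
= (6n - 3 - 12m - 12mn + 36m²)(5 + 6m)    [combine like terms]
= 30n + 36mn - 15 - 18m - 60m - 72m² - 60mn - 72m²n + 180m² + 216m³    [distributive law]
= 30n - 24mn - 15 - 78m + 108m² - 72m²n + 216m³    [combine like terms]

30n - 24mn - 15 - 78m + 108m² - 72m²n + 216m³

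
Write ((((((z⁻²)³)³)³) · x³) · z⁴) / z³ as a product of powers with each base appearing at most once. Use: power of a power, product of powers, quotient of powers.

x³z⁻⁵³

((((((z⁻²)³)³)³) · x³) · z⁴) / z³
= (((((z⁻²)³)⁹) · x³) · z⁴) / z³    [power of a power]
= ((((z⁻²)²⁷) · x³) · z⁴) / z³    [power of a power]
= ((z⁻⁵⁴ · x³) · z⁴) / z³    [power of a power]
= x³z⁻⁵³    [quotient of powers; product of powers]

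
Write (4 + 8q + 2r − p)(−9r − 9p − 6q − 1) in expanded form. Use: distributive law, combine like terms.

−38r − 35p − 32q − 4 − 84qr − 66pq − 48q^2 − 18r^2 − 9pr + 9p^2

(4 + 8q + 2r − p)(−9r − 9p − 6q − 1)
= −36r − 36p − 24q − 4 − 72qr − 72pq − 48q^2 − 8q − 18r^2 − 18pr − 12qr − 2r + 9pr + 9p^2 + 6pq + p    [distributive law]
= −38r − 35p − 32q − 4 − 84qr − 66pq − 48q^2 − 18r^2 − 9pr + 9p^2    [combine like terms]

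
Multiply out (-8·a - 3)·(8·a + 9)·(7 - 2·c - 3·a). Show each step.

(-8·a - 3)·(8·a + 9)·(7 - 2·c - 3·a)
= (-64·a^2 - 72·a - 24·a - 27)·(7 - 2·c - 3·a)    [distributive law]
= (-64·a^2 - 96·a - 27)·(7 - 2·c - 3·a)    [combine like terms]
= -448·a^2 + 128·a^2·c + 192·a^3 - 672·a + 192·a·c + 288·a^2 - 189 + 54·c + 81·a    [distributive law]
= -160·a^2 + 128·a^2·c + 192·a^3 - 591·a + 192·a·c - 189 + 54·c    [combine like terms]

-160·a^2 + 128·a^2·c + 192·a^3 - 591·a + 192·a·c - 189 + 54·c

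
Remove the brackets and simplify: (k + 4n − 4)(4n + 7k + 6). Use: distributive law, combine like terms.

(k + 4n − 4)(4n + 7k + 6)
= 4kn + 7k^2 + 6k + 16n^2 + 28kn + 24n − 16n − 28k − 24    [distributive law]
= 32kn + 7k^2 − 22k + 16n^2 + 8n − 24    [combine like terms]

32kn + 7k^2 − 22k + 16n^2 + 8n − 24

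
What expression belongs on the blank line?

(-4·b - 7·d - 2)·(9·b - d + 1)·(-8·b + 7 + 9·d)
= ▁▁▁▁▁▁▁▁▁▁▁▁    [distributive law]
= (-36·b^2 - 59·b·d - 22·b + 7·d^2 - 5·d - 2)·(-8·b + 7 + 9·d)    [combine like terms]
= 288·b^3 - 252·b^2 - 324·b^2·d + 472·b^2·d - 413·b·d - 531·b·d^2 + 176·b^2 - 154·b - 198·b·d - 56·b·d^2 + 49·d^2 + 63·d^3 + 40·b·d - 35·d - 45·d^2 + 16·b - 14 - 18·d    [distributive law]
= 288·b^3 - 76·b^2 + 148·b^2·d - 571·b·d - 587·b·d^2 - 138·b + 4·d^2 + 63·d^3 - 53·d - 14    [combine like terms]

Applying distributive law to the line above:

(-36·b^2 + 4·b·d - 4·b - 63·b·d + 7·d^2 - 7·d - 18·b + 2·d - 2)·(-8·b + 7 + 9·d)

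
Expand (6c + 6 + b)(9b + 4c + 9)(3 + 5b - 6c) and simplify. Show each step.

(6c + 6 + b)(9b + 4c + 9)(3 + 5b - 6c)
= (54bc + 24c² + 54c + 54b + 24c + 54 + 9b² + 4bc + 9b)(3 + 5b - 6c)    [distributive law]
= (58bc + 24c² + 78c + 63b + 54 + 9b²)(3 + 5b - 6c)    [combine like terms]
= 174bc + 290b²c - 348bc² + 72c² + 120bc² - 144c³ + 234c + 390bc - 468c² + 189b + 315b² - 378bc + 162 + 270b - 324c + 27b² + 45b³ - 54b²c    [distributive law]
= 186bc + 236b²c - 228bc² - 396c² - 144c³ - 90c + 459b + 342b² + 162 + 45b³    [combine like terms]

186bc + 236b²c - 228bc² - 396c² - 144c³ - 90c + 459b + 342b² + 162 + 45b³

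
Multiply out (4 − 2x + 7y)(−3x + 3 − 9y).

(4 − 2x + 7y)(−3x + 3 − 9y)
= −12x + 12 − 36y + 6x² − 6x + 18xy − 21xy + 21y − 63y²    [distributive law]
= −18x + 12 − 15y + 6x² − 3xy − 63y²    [combine like terms]

−18x + 12 − 15y + 6x² − 3xy − 63y²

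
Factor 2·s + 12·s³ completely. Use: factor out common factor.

2·s(1 + 6·s²)

2·s + 12·s³
= 2(s + 6·s³)    [factor out 2]
= 2·s(1 + 6·s²)    [factor out s]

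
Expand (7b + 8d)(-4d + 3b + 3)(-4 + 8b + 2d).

250bd + 10b^2d - 264bd^2 + 84b^2 + 168b^3 - 84b + 176d^2 - 64d^3 - 96d

(7b + 8d)(-4d + 3b + 3)(-4 + 8b + 2d)
= (-28bd + 21b^2 + 21b - 32d^2 + 24bd + 24d)(-4 + 8b + 2d)    [distributive law]
= (-4bd + 21b^2 + 21b - 32d^2 + 24d)(-4 + 8b + 2d)    [combine like terms]
= 16bd - 32b^2d - 8bd^2 - 84b^2 + 168b^3 + 42b^2d - 84b + 168b^2 + 42bd + 128d^2 - 256bd^2 - 64d^3 - 96d + 192bd + 48d^2    [distributive law]
= 250bd + 10b^2d - 264bd^2 + 84b^2 + 168b^3 - 84b + 176d^2 - 64d^3 - 96d    [combine like terms]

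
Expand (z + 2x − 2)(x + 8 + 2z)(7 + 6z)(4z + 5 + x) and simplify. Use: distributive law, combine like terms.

664xz^2 + 919xz + 235x^2z + 132xz^3 + 78x^2z^2 − 82z^2 − 788z + 212z^3 + 48z^4 + 168x^2 + 14x^3 + 12x^3z + 378x − 560

(z + 2x − 2)(x + 8 + 2z)(7 + 6z)(4z + 5 + x)
= (xz + 8z + 2z^2 + 2x^2 + 16x + 4xz − 2x − 16 − 4z)(7 + 6z)(4z + 5 + x)    [distributive law]
= (5xz + 4z + 2z^2 + 2x^2 + 14x − 16)(7 + 6z)(4z + 5 + x)    [combine like terms]
= (35xz + 30xz^2 + 28z + 24z^2 + 14z^2 + 12z^3 + 14x^2 + 12x^2z + 98x + 84xz − 112 − 96z)(4z + 5 + x)    [distributive law]
= (119xz + 30xz^2 − 68z + 38z^2 + 12z^3 + 14x^2 + 12x^2z + 98x − 112)(4z + 5 + x)    [combine like terms]
= 476xz^2 + 595xz + 119x^2z + 120xz^3 + 150xz^2 + 30x^2z^2 − 272z^2 − 340z − 68xz + 152z^3 + 190z^2 + 38xz^2 + 48z^4 + 60z^3 + 12xz^3 + 56x^2z + 70x^2 + 14x^3 + 48x^2z^2 + 60x^2z + 12x^3z + 392xz + 490x + 98x^2 − 448z − 560 − 112x    [distributive law]
= 664xz^2 + 919xz + 235x^2z + 132xz^3 + 78x^2z^2 − 82z^2 − 788z + 212z^3 + 48z^4 + 168x^2 + 14x^3 + 12x^3z + 378x − 560    [combine like terms]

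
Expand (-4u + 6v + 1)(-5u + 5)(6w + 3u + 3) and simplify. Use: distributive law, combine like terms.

(-4u + 6v + 1)(-5u + 5)(6w + 3u + 3)
= (20u^2 - 20u - 30uv + 30v - 5u + 5)(6w + 3u + 3)    [distributive law]
= (20u^2 - 25u - 30uv + 30v + 5)(6w + 3u + 3)    [combine like terms]
= 120u^2w + 60u^3 + 60u^2 - 150uw - 75u^2 - 75u - 180uvw - 90u^2v - 90uv + 180vw + 90uv + 90v + 30w + 15u + 15    [distributive law]
= 120u^2w + 60u^3 - 15u^2 - 150uw - 60u - 180uvw - 90u^2v + 180vw + 90v + 30w + 15    [combine like terms]

120u^2w + 60u^3 - 15u^2 - 150uw - 60u - 180uvw - 90u^2v + 180vw + 90v + 30w + 15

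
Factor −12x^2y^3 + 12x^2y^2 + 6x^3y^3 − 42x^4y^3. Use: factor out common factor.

−12x^2y^3 + 12x^2y^2 + 6x^3y^3 − 42x^4y^3
= 6(−2x^2y^3 + 2x^2y^2 + x^3y^3 − 7x^4y^3)    [factor out 6]
= 6x^2y^2(−2y + 2 + xy − 7x^2y)    [factor out x^2y^2]

6x^2y^2(−2y + 2 + xy − 7x^2y)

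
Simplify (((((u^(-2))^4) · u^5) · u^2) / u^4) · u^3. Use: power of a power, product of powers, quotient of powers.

u^(-2)

(((((u^(-2))^4) · u^5) · u^2) / u^4) · u^3
= (((u^(-8) · u^5) · u^2) / u^4) · u^3    [power of a power]
= ((u^(-3) · u^2) / u^4) · u^3    [product of powers]
= (u^(-1) / u^4) · u^3    [product of powers]
= u^(-5) · u^3    [quotient of powers]
= u^(-2)    [product of powers]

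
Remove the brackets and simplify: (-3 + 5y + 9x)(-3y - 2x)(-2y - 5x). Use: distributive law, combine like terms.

(-3 + 5y + 9x)(-3y - 2x)(-2y - 5x)
= (9y + 6x - 15y^2 - 10xy - 27xy - 18x^2)(-2y - 5x)    [distributive law]
= (9y + 6x - 15y^2 - 37xy - 18x^2)(-2y - 5x)    [combine like terms]
= -18y^2 - 45xy - 12xy - 30x^2 + 30y^3 + 75xy^2 + 74xy^2 + 185x^2y + 36x^2y + 90x^3    [distributive law]
= -18y^2 - 57xy - 30x^2 + 30y^3 + 149xy^2 + 221x^2y + 90x^3    [combine like terms]

-18y^2 - 57xy - 30x^2 + 30y^3 + 149xy^2 + 221x^2y + 90x^3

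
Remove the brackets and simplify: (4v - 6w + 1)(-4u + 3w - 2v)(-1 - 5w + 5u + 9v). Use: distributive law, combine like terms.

(4v - 6w + 1)(-4u + 3w - 2v)(-1 - 5w + 5u + 9v)
= (-16uv + 12vw - 8v^2 + 24uw - 18w^2 + 12vw - 4u + 3w - 2v)(-1 - 5w + 5u + 9v)    [distributive law]
= (-16uv + 24vw - 8v^2 + 24uw - 18w^2 - 4u + 3w - 2v)(-1 - 5w + 5u + 9v)    [combine like terms]
= 16uv + 80uvw - 80u^2v - 144uv^2 - 24vw - 120vw^2 + 120uvw + 216v^2w + 8v^2 + 40v^2w - 40uv^2 - 72v^3 - 24uw - 120uw^2 + 120u^2w + 216uvw + 18w^2 + 90w^3 - 90uw^2 - 162vw^2 + 4u + 20uw - 20u^2 - 36uv - 3w - 15w^2 + 15uw + 27vw + 2v + 10vw - 10uv - 18v^2    [distributive law]
= -30uv + 416uvw - 80u^2v - 184uv^2 + 13vw - 282vw^2 + 256v^2w - 10v^2 - 72v^3 + 11uw - 210uw^2 + 120u^2w + 3w^2 + 90w^3 + 4u - 20u^2 - 3w + 2v    [combine like terms]

-30uv + 416uvw - 80u^2v - 184uv^2 + 13vw - 282vw^2 + 256v^2w - 10v^2 - 72v^3 + 11uw - 210uw^2 + 120u^2w + 3w^2 + 90w^3 + 4u - 20u^2 - 3w + 2v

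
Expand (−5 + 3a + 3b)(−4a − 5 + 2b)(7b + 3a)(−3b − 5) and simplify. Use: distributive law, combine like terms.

240ab^2 − 25ab + 465a^2b − 75a^2 + 350b^2 − 875b − 375a + 315b^3 + 306a^2b^2 + 108a^3b + 180a^3 + 72ab^3 − 126b^4

(−5 + 3a + 3b)(−4a − 5 + 2b)(7b + 3a)(−3b − 5)
= (20a + 25 − 10b − 12a^2 − 15a + 6ab − 12ab − 15b + 6b^2)(7b + 3a)(−3b − 5)    [distributive law]
= (5a + 25 − 25b − 12a^2 − 6ab + 6b^2)(7b + 3a)(−3b − 5)    [combine like terms]
= (35ab + 15a^2 + 175b + 75a − 175b^2 − 75ab − 84a^2b − 36a^3 − 42ab^2 − 18a^2b + 42b^3 + 18ab^2)(−3b − 5)    [distributive law]
= (−40ab + 15a^2 + 175b + 75a − 175b^2 − 102a^2b − 36a^3 − 24ab^2 + 42b^3)(−3b − 5)    [combine like terms]
= 120ab^2 + 200ab − 45a^2b − 75a^2 − 525b^2 − 875b − 225ab − 375a + 525b^3 + 875b^2 + 306a^2b^2 + 510a^2b + 108a^3b + 180a^3 + 72ab^3 + 120ab^2 − 126b^4 − 210b^3    [distributive law]
= 240ab^2 − 25ab + 465a^2b − 75a^2 + 350b^2 − 875b − 375a + 315b^3 + 306a^2b^2 + 108a^3b + 180a^3 + 72ab^3 − 126b^4    [combine like terms]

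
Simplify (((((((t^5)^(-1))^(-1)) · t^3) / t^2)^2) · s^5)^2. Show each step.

s^10t^24

(((((((t^5)^(-1))^(-1)) · t^3) / t^2)^2) · s^5)^2
= (((((((t^5)^(-1))^(-1)) · t^3) / t^2)^2)^2) · ((s^5)^2)    [power of a product]
= ((((((t^5)^(-1))^(-1)) · t^3) / t^2)^4) · ((s^5)^2)    [power of a power]
= ((((((t^5)^(-1))^(-1)) · t^3)^4) / ((t^2)^4)) · ((s^5)^2)    [power of a quotient]
= ((((((t^5)^(-1))^(-1))^4) · ((t^3)^4)) / ((t^2)^4)) · ((s^5)^2)    [power of a product]
= (((((t^5)^(-1))^(-4)) · ((t^3)^4)) / ((t^2)^4)) · ((s^5)^2)    [power of a power]
= ((((t^5)^4) · ((t^3)^4)) / ((t^2)^4)) · ((s^5)^2)    [power of a power]
= ((t^20 · ((t^3)^4)) / ((t^2)^4)) · ((s^5)^2)    [power of a power]
= ((t^20 · t^12) / ((t^2)^4)) · ((s^5)^2)    [power of a power]
= (t^32 / ((t^2)^4)) · ((s^5)^2)    [product of powers]
= (t^32 / t^8) · ((s^5)^2)    [power of a power]
= t^24 · ((s^5)^2)    [quotient of powers]
= t^24 · s^10    [power of a power]
= s^10t^24    [rearrange]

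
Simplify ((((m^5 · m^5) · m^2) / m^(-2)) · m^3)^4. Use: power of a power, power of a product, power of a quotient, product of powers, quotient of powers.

((((m^5 · m^5) · m^2) / m^(-2)) · m^3)^4
= ((((m^5 · m^5) · m^2) / m^(-2))^4) · ((m^3)^4)    [power of a product]
= ((((m^5 · m^5) · m^2)^4) / ((m^(-2))^4)) · ((m^3)^4)    [power of a quotient]
= ((((m^5 · m^5)^4) · ((m^2)^4)) / ((m^(-2))^4)) · ((m^3)^4)    [power of a product]
= (((((m^5)^4) · ((m^5)^4)) · ((m^2)^4)) / ((m^(-2))^4)) · ((m^3)^4)    [power of a product]
= (((m^20 · ((m^5)^4)) · ((m^2)^4)) / ((m^(-2))^4)) · ((m^3)^4)    [power of a power]
= (((m^20 · m^20) · ((m^2)^4)) / ((m^(-2))^4)) · ((m^3)^4)    [power of a power]
= ((m^40 · ((m^2)^4)) / ((m^(-2))^4)) · ((m^3)^4)    [product of powers]
= ((m^40 · m^8) / ((m^(-2))^4)) · ((m^3)^4)    [power of a power]
= (m^48 / ((m^(-2))^4)) · ((m^3)^4)    [product of powers]
= (m^48 / m^(-8)) · ((m^3)^4)    [power of a power]
= m^56 · ((m^3)^4)    [quotient of powers]
= m^56 · m^12    [power of a power]
= m^68    [product of powers]

m^68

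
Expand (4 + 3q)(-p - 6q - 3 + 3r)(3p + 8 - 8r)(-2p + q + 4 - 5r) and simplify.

24p^3 + 198p^2q + 88p^2 - 76p^2r - 32pq - 80p + 228pr + 215pqr - 148pr^2 - 51pq^2 - 840q^2 - 1152q + 2856qr + 1632q^2r - 2064qr^2 - 384 + 1248r - 1344r^2 + 480r^3 + 18p^3q + 99p^2q^2 - 57p^2qr + 33pq^2r - 111pqr^2 - 54pq^3 - 144q^3 + 144q^3r - 792q^2r^2 + 360qr^3

(4 + 3q)(-p - 6q - 3 + 3r)(3p + 8 - 8r)(-2p + q + 4 - 5r)
= (-4p - 24q - 12 + 12r - 3pq - 18q^2 - 9q + 9qr)(3p + 8 - 8r)(-2p + q + 4 - 5r)    [distributive law]
= (-4p - 33q - 12 + 12r - 3pq - 18q^2 + 9qr)(3p + 8 - 8r)(-2p + q + 4 - 5r)    [combine like terms]
= (-12p^2 - 32p + 32pr - 99pq - 264q + 264qr - 36p - 96 + 96r + 36pr + 96r - 96r^2 - 9p^2q - 24pq + 24pqr - 54pq^2 - 144q^2 + 144q^2r + 27pqr + 72qr - 72qr^2)(-2p + q + 4 - 5r)    [distributive law]
= (-12p^2 - 68p + 68pr - 123pq - 264q + 336qr - 96 + 192r - 96r^2 - 9p^2q + 51pqr - 54pq^2 - 144q^2 + 144q^2r - 72qr^2)(-2p + q + 4 - 5r)    [combine like terms]
= 24p^3 - 12p^2q - 48p^2 + 60p^2r + 136p^2 - 68pq - 272p + 340pr - 136p^2r + 68pqr + 272pr - 340pr^2 + 246p^2q - 123pq^2 - 492pq + 615pqr + 528pq - 264q^2 - 1056q + 1320qr - 672pqr + 336q^2r + 1344qr - 1680qr^2 + 192p - 96q - 384 + 480r - 384pr + 192qr + 768r - 960r^2 + 192pr^2 - 96qr^2 - 384r^2 + 480r^3 + 18p^3q - 9p^2q^2 - 36p^2q + 45p^2qr - 102p^2qr + 51pq^2r + 204pqr - 255pqr^2 + 108p^2q^2 - 54pq^3 - 216pq^2 + 270pq^2r + 288pq^2 - 144q^3 - 576q^2 + 720q^2r - 288pq^2r + 144q^3r + 576q^2r - 720q^2r^2 + 144pqr^2 - 72q^2r^2 - 288qr^2 + 360qr^3    [distributive law]
= 24p^3 + 198p^2q + 88p^2 - 76p^2r - 32pq - 80p + 228pr + 215pqr - 148pr^2 - 51pq^2 - 840q^2 - 1152q + 2856qr + 1632q^2r - 2064qr^2 - 384 + 1248r - 1344r^2 + 480r^3 + 18p^3q + 99p^2q^2 - 57p^2qr + 33pq^2r - 111pqr^2 - 54pq^3 - 144q^3 + 144q^3r - 792q^2r^2 + 360qr^3    [combine like terms]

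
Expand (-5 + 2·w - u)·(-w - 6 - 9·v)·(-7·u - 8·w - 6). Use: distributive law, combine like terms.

(-5 + 2·w - u)·(-w - 6 - 9·v)·(-7·u - 8·w - 6)
= (5·w + 30 + 45·v - 2·w^2 - 12·w - 18·v·w + u·w + 6·u + 9·u·v)·(-7·u - 8·w - 6)    [distributive law]
= (-7·w + 30 + 45·v - 2·w^2 - 18·v·w + u·w + 6·u + 9·u·v)·(-7·u - 8·w - 6)    [combine like terms]
= 49·u·w + 56·w^2 + 42·w - 210·u - 240·w - 180 - 315·u·v - 360·v·w - 270·v + 14·u·w^2 + 16·w^3 + 12·w^2 + 126·u·v·w + 144·v·w^2 + 108·v·w - 7·u^2·w - 8·u·w^2 - 6·u·w - 42·u^2 - 48·u·w - 36·u - 63·u^2·v - 72·u·v·w - 54·u·v    [distributive law]
= -5·u·w + 68·w^2 - 198·w - 246·u - 180 - 369·u·v - 252·v·w - 270·v + 6·u·w^2 + 16·w^3 + 54·u·v·w + 144·v·w^2 - 7·u^2·w - 42·u^2 - 63·u^2·v    [combine like terms]

-5·u·w + 68·w^2 - 198·w - 246·u - 180 - 369·u·v - 252·v·w - 270·v + 6·u·w^2 + 16·w^3 + 54·u·v·w + 144·v·w^2 - 7·u^2·w - 42·u^2 - 63·u^2·v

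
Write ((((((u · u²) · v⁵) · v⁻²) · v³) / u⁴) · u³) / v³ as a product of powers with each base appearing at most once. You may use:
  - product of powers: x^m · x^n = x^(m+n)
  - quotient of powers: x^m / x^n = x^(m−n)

u²v³

((((((u · u²) · v⁵) · v⁻²) · v³) / u⁴) · u³) / v³
= (((((u³ · v⁵) · v⁻²) · v³) / u⁴) · u³) / v³    [product of powers]
= u²v³    [quotient of powers; product of powers]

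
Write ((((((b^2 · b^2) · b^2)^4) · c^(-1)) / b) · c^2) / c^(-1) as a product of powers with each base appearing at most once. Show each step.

b^23c^2

((((((b^2 · b^2) · b^2)^4) · c^(-1)) / b) · c^2) / c^(-1)
= ((((((b^2 · b^2)^4) · ((b^2)^4)) · c^(-1)) / b) · c^2) / c^(-1)    [power of a product]
= (((((((b^2)^4) · ((b^2)^4)) · ((b^2)^4)) · c^(-1)) / b) · c^2) / c^(-1)    [power of a product]
= (((((b^8 · ((b^2)^4)) · ((b^2)^4)) · c^(-1)) / b) · c^2) / c^(-1)    [power of a power]
= (((((b^8 · b^8) · ((b^2)^4)) · c^(-1)) / b) · c^2) / c^(-1)    [power of a power]
= ((((b^16 · ((b^2)^4)) · c^(-1)) / b) · c^2) / c^(-1)    [product of powers]
= ((((b^16 · b^8) · c^(-1)) / b) · c^2) / c^(-1)    [power of a power]
= (((b^24 · c^(-1)) / b) · c^2) / c^(-1)    [product of powers]
= b^23c^2    [quotient of powers; product of powers]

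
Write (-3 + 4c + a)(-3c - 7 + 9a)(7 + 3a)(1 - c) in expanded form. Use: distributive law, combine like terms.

-280c + 49c^2 + 349ac - 210ac^2 + 147 - 175a - 39a^2 + 138a^2c + 84c^3 + 36ac^3 - 99a^2c^2 + 27a^3 - 27a^3c

(-3 + 4c + a)(-3c - 7 + 9a)(7 + 3a)(1 - c)
= (9c + 21 - 27a - 12c^2 - 28c + 36ac - 3ac - 7a + 9a^2)(7 + 3a)(1 - c)    [distributive law]
= (-19c + 21 - 34a - 12c^2 + 33ac + 9a^2)(7 + 3a)(1 - c)    [combine like terms]
= (-133c - 57ac + 147 + 63a - 238a - 102a^2 - 84c^2 - 36ac^2 + 231ac + 99a^2c + 63a^2 + 27a^3)(1 - c)    [distributive law]
= (-133c + 174ac + 147 - 175a - 39a^2 - 84c^2 - 36ac^2 + 99a^2c + 27a^3)(1 - c)    [combine like terms]
= -133c + 133c^2 + 174ac - 174ac^2 + 147 - 147c - 175a + 175ac - 39a^2 + 39a^2c - 84c^2 + 84c^3 - 36ac^2 + 36ac^3 + 99a^2c - 99a^2c^2 + 27a^3 - 27a^3c    [distributive law]
= -280c + 49c^2 + 349ac - 210ac^2 + 147 - 175a - 39a^2 + 138a^2c + 84c^3 + 36ac^3 - 99a^2c^2 + 27a^3 - 27a^3c    [combine like terms]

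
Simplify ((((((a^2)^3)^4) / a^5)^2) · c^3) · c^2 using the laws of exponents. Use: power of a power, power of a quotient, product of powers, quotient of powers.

a^38c^5

((((((a^2)^3)^4) / a^5)^2) · c^3) · c^2
= ((((((a^2)^3)^4)^2) / ((a^5)^2)) · c^3) · c^2    [power of a quotient]
= (((((a^2)^3)^8) / ((a^5)^2)) · c^3) · c^2    [power of a power]
= ((((a^2)^24) / ((a^5)^2)) · c^3) · c^2    [power of a power]
= ((a^48 / ((a^5)^2)) · c^3) · c^2    [power of a power]
= ((a^48 / a^10) · c^3) · c^2    [power of a power]
= (a^38 · c^3) · c^2    [quotient of powers]
= a^38c^5    [product of powers]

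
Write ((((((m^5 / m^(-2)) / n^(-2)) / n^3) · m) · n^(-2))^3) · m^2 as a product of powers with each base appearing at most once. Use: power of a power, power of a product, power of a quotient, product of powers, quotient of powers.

((((((m^5 / m^(-2)) / n^(-2)) / n^3) · m) · n^(-2))^3) · m^2
= ((((((m^5 / m^(-2)) / n^(-2)) / n^3) · m)^3) · ((n^(-2))^3)) · m^2    [power of a product]
= ((((((m^5 / m^(-2)) / n^(-2)) / n^3)^3) · (m^3)) · ((n^(-2))^3)) · m^2    [power of a product]
= ((((((m^5 / m^(-2)) / n^(-2))^3) / ((n^3)^3)) · (m^3)) · ((n^(-2))^3)) · m^2    [power of a quotient]
= ((((((m^5 / m^(-2))^3) / ((n^(-2))^3)) / ((n^3)^3)) · (m^3)) · ((n^(-2))^3)) · m^2    [power of a quotient]
= (((((((m^5)^3) / ((m^(-2))^3)) / ((n^(-2))^3)) / ((n^3)^3)) · (m^3)) · ((n^(-2))^3)) · m^2    [power of a quotient]
= (((((m^15 / ((m^(-2))^3)) / ((n^(-2))^3)) / ((n^3)^3)) · (m^3)) · ((n^(-2))^3)) · m^2    [power of a power]
= (((((m^15 / m^(-6)) / ((n^(-2))^3)) / ((n^3)^3)) · (m^3)) · ((n^(-2))^3)) · m^2    [power of a power]
= ((((m^21 / ((n^(-2))^3)) / ((n^3)^3)) · (m^3)) · ((n^(-2))^3)) · m^2    [quotient of powers]
= ((((m^21 / n^(-6)) / ((n^3)^3)) · (m^3)) · ((n^(-2))^3)) · m^2    [power of a power]
= ((((m^21 / n^(-6)) / n^9) · (m^3)) · ((n^(-2))^3)) · m^2    [power of a power]
= ((((m^21 / n^(-6)) / n^9) · m^3) · n^(-6)) · m^2    [power of a power]
= m^26n^(-9)    [quotient of powers; product of powers]

m^26n^(-9)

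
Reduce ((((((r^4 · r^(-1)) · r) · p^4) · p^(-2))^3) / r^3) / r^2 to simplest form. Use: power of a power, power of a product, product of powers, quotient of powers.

((((((r^4 · r^(-1)) · r) · p^4) · p^(-2))^3) / r^3) / r^2
= ((((((r^4 · r^(-1)) · r) · p^4)^3) · ((p^(-2))^3)) / r^3) / r^2    [power of a product]
= ((((((r^4 · r^(-1)) · r)^3) · ((p^4)^3)) · ((p^(-2))^3)) / r^3) / r^2    [power of a product]
= ((((((r^4 · r^(-1))^3) · (r^3)) · ((p^4)^3)) · ((p^(-2))^3)) / r^3) / r^2    [power of a product]
= (((((((r^4)^3) · ((r^(-1))^3)) · (r^3)) · ((p^4)^3)) · ((p^(-2))^3)) / r^3) / r^2    [power of a product]
= (((((r^12 · ((r^(-1))^3)) · (r^3)) · ((p^4)^3)) · ((p^(-2))^3)) / r^3) / r^2    [power of a power]
= (((((r^12 · r^(-3)) · (r^3)) · ((p^4)^3)) · ((p^(-2))^3)) / r^3) / r^2    [power of a power]
= ((((r^9 · (r^3)) · ((p^4)^3)) · ((p^(-2))^3)) / r^3) / r^2    [product of powers]
= (((r^12 · ((p^4)^3)) · ((p^(-2))^3)) / r^3) / r^2    [product of powers]
= (((r^12 · p^12) · ((p^(-2))^3)) / r^3) / r^2    [power of a power]
= (((r^12 · p^12) · p^(-6)) / r^3) / r^2    [power of a power]
= p^6r^7    [quotient of powers; product of powers]

p^6r^7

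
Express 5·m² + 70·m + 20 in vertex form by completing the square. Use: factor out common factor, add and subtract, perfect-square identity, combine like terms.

5(m + 7)² - 225

5·m² + 70·m + 20
= 5(m² + 14·m) + 20    [factor out 5 from the m-terms]
= 5(m² + 14·m + 49 - 49) + 20    [add and subtract 49 inside the bracket]
= 5(m + 7)² - 245 + 20    [perfect-square identity]
= 5(m + 7)² - 225    [combine constants]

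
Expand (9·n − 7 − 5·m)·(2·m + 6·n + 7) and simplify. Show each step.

−12·m·n + 54·n^2 + 21·n − 49·m − 49 − 10·m^2

(9·n − 7 − 5·m)·(2·m + 6·n + 7)
= 18·m·n + 54·n^2 + 63·n − 14·m − 42·n − 49 − 10·m^2 − 30·m·n − 35·m    [distributive law]
= −12·m·n + 54·n^2 + 21·n − 49·m − 49 − 10·m^2    [combine like terms]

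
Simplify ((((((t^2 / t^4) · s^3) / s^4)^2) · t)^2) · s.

s^(-3)t^(-6)

((((((t^2 / t^4) · s^3) / s^4)^2) · t)^2) · s
= ((((((t^2 / t^4) · s^3) / s^4)^2)^2) · (t^2)) · s    [power of a product]
= (((((t^2 / t^4) · s^3) / s^4)^4) · (t^2)) · s    [power of a power]
= (((((t^2 / t^4) · s^3)^4) / ((s^4)^4)) · (t^2)) · s    [power of a quotient]
= (((((t^2 / t^4)^4) · ((s^3)^4)) / ((s^4)^4)) · (t^2)) · s    [power of a product]
= ((((((t^2)^4) / ((t^4)^4)) · ((s^3)^4)) / ((s^4)^4)) · (t^2)) · s    [power of a quotient]
= ((((t^8 / ((t^4)^4)) · ((s^3)^4)) / ((s^4)^4)) · (t^2)) · s    [power of a power]
= ((((t^8 / t^16) · ((s^3)^4)) / ((s^4)^4)) · (t^2)) · s    [power of a power]
= (((t^(-8) · ((s^3)^4)) / ((s^4)^4)) · (t^2)) · s    [quotient of powers]
= (((t^(-8) · s^12) / ((s^4)^4)) · (t^2)) · s    [power of a power]
= (((t^(-8) · s^12) / s^16) · (t^2)) · s    [power of a power]
= s^(-3)t^(-6)    [quotient of powers; product of powers]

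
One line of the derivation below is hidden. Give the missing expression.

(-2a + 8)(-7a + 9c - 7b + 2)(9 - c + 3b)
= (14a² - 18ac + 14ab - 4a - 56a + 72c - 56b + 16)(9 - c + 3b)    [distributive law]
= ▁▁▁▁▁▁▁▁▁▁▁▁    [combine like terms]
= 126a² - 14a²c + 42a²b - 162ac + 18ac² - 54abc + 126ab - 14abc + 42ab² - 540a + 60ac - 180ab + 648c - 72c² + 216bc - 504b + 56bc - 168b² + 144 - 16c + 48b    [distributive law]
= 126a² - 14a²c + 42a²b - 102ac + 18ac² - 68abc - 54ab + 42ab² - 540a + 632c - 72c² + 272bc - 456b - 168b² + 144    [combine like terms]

After combine like terms, the bracketed line is:

(14a² - 18ac + 14ab - 60a + 72c - 56b + 16)(9 - c + 3b)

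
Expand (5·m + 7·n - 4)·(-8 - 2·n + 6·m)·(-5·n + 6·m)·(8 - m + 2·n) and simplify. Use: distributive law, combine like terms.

800·m·n - 464·m²·n - 2128·m·n² - 3264·m² + 1824·m³ + 328·m²·n² - 558·m·n³ + 318·m³·n - 180·m⁴ + 1600·n² + 1040·n³ + 140·n⁴ - 1280·n + 1536·m

(5·m + 7·n - 4)·(-8 - 2·n + 6·m)·(-5·n + 6·m)·(8 - m + 2·n)
= (-40·m - 10·m·n + 30·m² - 56·n - 14·n² + 42·m·n + 32 + 8·n - 24·m)·(-5·n + 6·m)·(8 - m + 2·n)    [distributive law]
= (-64·m + 32·m·n + 30·m² - 48·n - 14·n² + 32)·(-5·n + 6·m)·(8 - m + 2·n)    [combine like terms]
= (320·m·n - 384·m² - 160·m·n² + 192·m²·n - 150·m²·n + 180·m³ + 240·n² - 288·m·n + 70·n³ - 84·m·n² - 160·n + 192·m)·(8 - m + 2·n)    [distributive law]
= (32·m·n - 384·m² - 244·m·n² + 42·m²·n + 180·m³ + 240·n² + 70·n³ - 160·n + 192·m)·(8 - m + 2·n)    [combine like terms]
= 256·m·n - 32·m²·n + 64·m·n² - 3072·m² + 384·m³ - 768·m²·n - 1952·m·n² + 244·m²·n² - 488·m·n³ + 336·m²·n - 42·m³·n + 84·m²·n² + 1440·m³ - 180·m⁴ + 360·m³·n + 1920·n² - 240·m·n² + 480·n³ + 560·n³ - 70·m·n³ + 140·n⁴ - 1280·n + 160·m·n - 320·n² + 1536·m - 192·m² + 384·m·n    [distributive law]
= 800·m·n - 464·m²·n - 2128·m·n² - 3264·m² + 1824·m³ + 328·m²·n² - 558·m·n³ + 318·m³·n - 180·m⁴ + 1600·n² + 1040·n³ + 140·n⁴ - 1280·n + 1536·m    [combine like terms]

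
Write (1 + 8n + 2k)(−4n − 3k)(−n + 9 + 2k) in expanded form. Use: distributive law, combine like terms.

−284n^2 − 36n − 293kn − 27k − 60k^2 + 32n^3 − 32kn^2 − 58k^2n − 12k^3

(1 + 8n + 2k)(−4n − 3k)(−n + 9 + 2k)
= (−4n − 3k − 32n^2 − 24kn − 8kn − 6k^2)(−n + 9 + 2k)    [distributive law]
= (−4n − 3k − 32n^2 − 32kn − 6k^2)(−n + 9 + 2k)    [combine like terms]
= 4n^2 − 36n − 8kn + 3kn − 27k − 6k^2 + 32n^3 − 288n^2 − 64kn^2 + 32kn^2 − 288kn − 64k^2n + 6k^2n − 54k^2 − 12k^3    [distributive law]
= −284n^2 − 36n − 293kn − 27k − 60k^2 + 32n^3 − 32kn^2 − 58k^2n − 12k^3    [combine like terms]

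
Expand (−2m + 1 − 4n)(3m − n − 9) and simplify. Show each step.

(−2m + 1 − 4n)(3m − n − 9)
= −6m^2 + 2mn + 18m + 3m − n − 9 − 12mn + 4n^2 + 36n    [distributive law]
= −6m^2 − 10mn + 21m + 35n − 9 + 4n^2    [combine like terms]

−6m^2 − 10mn + 21m + 35n − 9 + 4n^2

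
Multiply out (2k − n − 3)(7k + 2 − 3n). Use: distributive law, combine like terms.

14k^2 − 17k − 13kn + 7n + 3n^2 − 6

(2k − n − 3)(7k + 2 − 3n)
= 14k^2 + 4k − 6kn − 7kn − 2n + 3n^2 − 21k − 6 + 9n    [distributive law]
= 14k^2 − 17k − 13kn + 7n + 3n^2 − 6    [combine like terms]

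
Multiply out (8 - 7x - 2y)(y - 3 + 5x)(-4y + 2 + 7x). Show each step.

-60y² + 124y - 180xy - 48 - 46x + 357x² + 54xy² + 21x²y - 245x³ + 8y³

(8 - 7x - 2y)(y - 3 + 5x)(-4y + 2 + 7x)
= (8y - 24 + 40x - 7xy + 21x - 35x² - 2y² + 6y - 10xy)(-4y + 2 + 7x)    [distributive law]
= (14y - 24 + 61x - 17xy - 35x² - 2y²)(-4y + 2 + 7x)    [combine like terms]
= -56y² + 28y + 98xy + 96y - 48 - 168x - 244xy + 122x + 427x² + 68xy² - 34xy - 119x²y + 140x²y - 70x² - 245x³ + 8y³ - 4y² - 14xy²    [distributive law]
= -60y² + 124y - 180xy - 48 - 46x + 357x² + 54xy² + 21x²y - 245x³ + 8y³    [combine like terms]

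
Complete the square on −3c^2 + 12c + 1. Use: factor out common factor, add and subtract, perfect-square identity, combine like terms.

−3(c − 2)^2 + 13

−3c^2 + 12c + 1
= −3(c^2 − 4c) + 1    [factor out -3 from the c-terms]
= −3(c^2 − 4c + 4 − 4) + 1    [add and subtract 4 inside the bracket]
= −3(c − 2)^2 + 12 + 1    [perfect-square identity]
= −3(c − 2)^2 + 13    [combine constants]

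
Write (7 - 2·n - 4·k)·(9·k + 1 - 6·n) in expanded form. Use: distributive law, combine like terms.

59·k + 7 - 44·n + 6·k·n + 12·n² - 36·k²

(7 - 2·n - 4·k)·(9·k + 1 - 6·n)
= 63·k + 7 - 42·n - 18·k·n - 2·n + 12·n² - 36·k² - 4·k + 24·k·n    [distributive law]
= 59·k + 7 - 44·n + 6·k·n + 12·n² - 36·k²    [combine like terms]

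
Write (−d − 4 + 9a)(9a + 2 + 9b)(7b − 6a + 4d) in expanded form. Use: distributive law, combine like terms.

315abd + 378a^2d − 36ad^2 − 158bd − 60ad − 8d^2 − 63b^2d − 36bd^2 + 90ab + 108a^2 − 56b + 48a − 32d − 252b^2 + 81a^2b − 486a^3 + 567ab^2

(−d − 4 + 9a)(9a + 2 + 9b)(7b − 6a + 4d)
= (−9ad − 2d − 9bd − 36a − 8 − 36b + 81a^2 + 18a + 81ab)(7b − 6a + 4d)    [distributive law]
= (−9ad − 2d − 9bd − 18a − 8 − 36b + 81a^2 + 81ab)(7b − 6a + 4d)    [combine like terms]
= −63abd + 54a^2d − 36ad^2 − 14bd + 12ad − 8d^2 − 63b^2d + 54abd − 36bd^2 − 126ab + 108a^2 − 72ad − 56b + 48a − 32d − 252b^2 + 216ab − 144bd + 567a^2b − 486a^3 + 324a^2d + 567ab^2 − 486a^2b + 324abd    [distributive law]
= 315abd + 378a^2d − 36ad^2 − 158bd − 60ad − 8d^2 − 63b^2d − 36bd^2 + 90ab + 108a^2 − 56b + 48a − 32d − 252b^2 + 81a^2b − 486a^3 + 567ab^2    [combine like terms]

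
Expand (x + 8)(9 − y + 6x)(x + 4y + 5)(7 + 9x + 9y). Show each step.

(x + 8)(9 − y + 6x)(x + 4y + 5)(7 + 9x + 9y)
= (9x − xy + 6x² + 72 − 8y + 48x)(x + 4y + 5)(7 + 9x + 9y)    [distributive law]
= (57x − xy + 6x² + 72 − 8y)(x + 4y + 5)(7 + 9x + 9y)    [combine like terms]
= (57x² + 228xy + 285x − x²y − 4xy² − 5xy + 6x³ + 24x²y + 30x² + 72x + 288y + 360 − 8xy − 32y² − 40y)(7 + 9x + 9y)    [distributive law]
= (87x² + 215xy + 357x + 23x²y − 4xy² + 6x³ + 248y + 360 − 32y²)(7 + 9x + 9y)    [combine like terms]
= 609x² + 783x³ + 783x²y + 1505xy + 1935x²y + 1935xy² + 2499x + 3213x² + 3213xy + 161x²y + 207x³y + 207x²y² − 28xy² − 36x²y² − 36xy³ + 42x³ + 54x⁴ + 54x³y + 1736y + 2232xy + 2232y² + 2520 + 3240x + 3240y − 224y² − 288xy² − 288y³    [distributive law]
= 3822x² + 825x³ + 2879x²y + 6950xy + 1619xy² + 5739x + 261x³y + 171x²y² − 36xy³ + 54x⁴ + 4976y + 2008y² + 2520 − 288y³    [combine like terms]

3822x² + 825x³ + 2879x²y + 6950xy + 1619xy² + 5739x + 261x³y + 171x²y² − 36xy³ + 54x⁴ + 4976y + 2008y² + 2520 − 288y³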